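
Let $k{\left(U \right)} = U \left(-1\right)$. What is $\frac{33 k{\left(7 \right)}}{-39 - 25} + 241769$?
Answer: $\frac{15473447}{64} \approx 2.4177 \cdot 10^{5}$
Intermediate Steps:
$k{\left(U \right)} = - U$
$\frac{33 k{\left(7 \right)}}{-39 - 25} + 241769 = \frac{33 \left(\left(-1\right) 7\right)}{-39 - 25} + 241769 = \frac{33 \left(-7\right)}{-64} + 241769 = \left(-231\right) \left(- \frac{1}{64}\right) + 241769 = \frac{231}{64} + 241769 = \frac{15473447}{64}$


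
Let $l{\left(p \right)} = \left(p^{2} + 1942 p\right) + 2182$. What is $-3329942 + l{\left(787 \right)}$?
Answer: $-1180037$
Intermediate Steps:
$l{\left(p \right)} = 2182 + p^{2} + 1942 p$
$-3329942 + l{\left(787 \right)} = -3329942 + \left(2182 + 787^{2} + 1942 \cdot 787\right) = -3329942 + \left(2182 + 619369 + 1528354\right) = -3329942 + 2149905 = -1180037$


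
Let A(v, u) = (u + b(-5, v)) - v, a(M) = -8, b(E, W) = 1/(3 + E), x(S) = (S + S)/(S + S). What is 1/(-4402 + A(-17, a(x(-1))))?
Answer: -2/8787 ≈ -0.00022761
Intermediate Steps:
x(S) = 1 (x(S) = (2*S)/((2*S)) = (2*S)*(1/(2*S)) = 1)
A(v, u) = -½ + u - v (A(v, u) = (u + 1/(3 - 5)) - v = (u + 1/(-2)) - v = (u - ½) - v = (-½ + u) - v = -½ + u - v)
1/(-4402 + A(-17, a(x(-1)))) = 1/(-4402 + (-½ - 8 - 1*(-17))) = 1/(-4402 + (-½ - 8 + 17)) = 1/(-4402 + 17/2) = 1/(-8787/2) = -2/8787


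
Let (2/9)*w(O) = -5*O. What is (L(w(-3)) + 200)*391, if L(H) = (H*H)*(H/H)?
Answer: 7438775/4 ≈ 1.8597e+6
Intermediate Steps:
w(O) = -45*O/2 (w(O) = 9*(-5*O)/2 = -45*O/2)
L(H) = H² (L(H) = H²*1 = H²)
(L(w(-3)) + 200)*391 = ((-45/2*(-3))² + 200)*391 = ((135/2)² + 200)*391 = (18225/4 + 200)*391 = (19025/4)*391 = 7438775/4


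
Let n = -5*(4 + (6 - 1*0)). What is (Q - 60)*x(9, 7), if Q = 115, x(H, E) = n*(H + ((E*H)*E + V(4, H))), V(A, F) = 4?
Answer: -1248500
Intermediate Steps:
n = -50 (n = -5*(4 + (6 + 0)) = -5*(4 + 6) = -5*10 = -50)
x(H, E) = -200 - 50*H - 50*H*E**2 (x(H, E) = -50*(H + ((E*H)*E + 4)) = -50*(H + (H*E**2 + 4)) = -50*(H + (4 + H*E**2)) = -50*(4 + H + H*E**2) = -200 - 50*H - 50*H*E**2)
(Q - 60)*x(9, 7) = (115 - 60)*(-200 - 50*9 - 50*9*7**2) = 55*(-200 - 450 - 50*9*49) = 55*(-200 - 450 - 22050) = 55*(-22700) = -1248500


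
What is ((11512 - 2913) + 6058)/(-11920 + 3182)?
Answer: -14657/8738 ≈ -1.6774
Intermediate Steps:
((11512 - 2913) + 6058)/(-11920 + 3182) = (8599 + 6058)/(-8738) = 14657*(-1/8738) = -14657/8738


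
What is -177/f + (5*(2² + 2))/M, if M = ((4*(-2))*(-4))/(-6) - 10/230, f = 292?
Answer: -670107/108332 ≈ -6.1857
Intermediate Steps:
M = -371/69 (M = -8*(-4)*(-⅙) - 10*1/230 = 32*(-⅙) - 1/23 = -16/3 - 1/23 = -371/69 ≈ -5.3768)
-177/f + (5*(2² + 2))/M = -177/292 + (5*(2² + 2))/(-371/69) = -177*1/292 + (5*(4 + 2))*(-69/371) = -177/292 + (5*6)*(-69/371) = -177/292 + 30*(-69/371) = -177/292 - 2070/371 = -670107/108332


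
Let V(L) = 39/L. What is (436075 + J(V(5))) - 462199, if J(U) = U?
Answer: -130581/5 ≈ -26116.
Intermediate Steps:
(436075 + J(V(5))) - 462199 = (436075 + 39/5) - 462199 = 2180414/5 - 462199 = -130581/5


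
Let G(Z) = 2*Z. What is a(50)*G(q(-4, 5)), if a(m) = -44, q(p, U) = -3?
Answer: 264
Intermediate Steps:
a(50)*G(q(-4, 5)) = -88*(-3) = -44*(-6) = 264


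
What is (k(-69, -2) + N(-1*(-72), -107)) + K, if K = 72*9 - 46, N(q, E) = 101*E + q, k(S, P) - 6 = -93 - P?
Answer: -10218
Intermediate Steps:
k(S, P) = -87 - P (k(S, P) = 6 + (-93 - P) = -87 - P)
N(q, E) = q + 101*E
K = 602 (K = 648 - 46 = 602)
(k(-69, -2) + N(-1*(-72), -107)) + K = ((-87 - 1*(-2)) + (-1*(-72) + 101*(-107))) + 602 = ((-87 + 2) + (72 - 10807)) + 602 = (-85 - 10735) + 602 = -10820 + 602 = -10218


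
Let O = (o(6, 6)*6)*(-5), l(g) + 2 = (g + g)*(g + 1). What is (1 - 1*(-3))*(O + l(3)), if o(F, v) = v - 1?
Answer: -512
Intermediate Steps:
o(F, v) = -1 + v
l(g) = -2 + 2*g*(1 + g) (l(g) = -2 + (g + g)*(g + 1) = -2 + (2*g)*(1 + g) = -2 + 2*g*(1 + g))
O = -150 (O = ((-1 + 6)*6)*(-5) = (5*6)*(-5) = 30*(-5) = -150)
(1 - 1*(-3))*(O + l(3)) = (1 - 1*(-3))*(-150 + (-2 + 2*3 + 2*3²)) = (1 + 3)*(-150 + (-2 + 6 + 2*9)) = 4*(-150 + (-2 + 6 + 18)) = 4*(-150 + 22) = 4*(-128) = -512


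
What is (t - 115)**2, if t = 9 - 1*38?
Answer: 20736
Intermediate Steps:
t = -29 (t = 9 - 38 = -29)
(t - 115)**2 = (-29 - 115)**2 = (-144)**2 = 20736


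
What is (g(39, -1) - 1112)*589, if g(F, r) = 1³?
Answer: -654379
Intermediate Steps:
g(F, r) = 1
(g(39, -1) - 1112)*589 = (1 - 1112)*589 = -1111*589 = -654379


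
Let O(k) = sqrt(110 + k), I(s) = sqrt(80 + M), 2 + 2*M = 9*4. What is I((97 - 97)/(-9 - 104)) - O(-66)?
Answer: sqrt(97) - 2*sqrt(11) ≈ 3.2156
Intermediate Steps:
M = 17 (M = -1 + (9*4)/2 = -1 + (1/2)*36 = -1 + 18 = 17)
I(s) = sqrt(97) (I(s) = sqrt(80 + 17) = sqrt(97))
I((97 - 97)/(-9 - 104)) - O(-66) = sqrt(97) - sqrt(110 - 66) = sqrt(97) - sqrt(44) = sqrt(97) - 2*sqrt(11)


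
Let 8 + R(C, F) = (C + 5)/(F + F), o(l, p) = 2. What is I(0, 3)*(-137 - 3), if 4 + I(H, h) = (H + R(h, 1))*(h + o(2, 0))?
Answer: 3360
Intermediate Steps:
R(C, F) = -8 + (5 + C)/(2*F) (R(C, F) = -8 + (C + 5)/(F + F) = -8 + (5 + C)/((2*F)) = -8 + (5 + C)*(1/(2*F)) = -8 + (5 + C)/(2*F))
I(H, h) = -4 + (2 + h)*(-11/2 + H + h/2) (I(H, h) = -4 + (H + (½)*(5 + h - 16*1)/1)*(h + 2) = -4 + (H + (½)*1*(5 + h - 16))*(2 + h) = -4 + (H + (½)*1*(-11 + h))*(2 + h) = -4 + (H + (-11/2 + h/2))*(2 + h) = -4 + (-11/2 + H + h/2)*(2 + h) = -4 + (2 + h)*(-11/2 + H + h/2))
I(0, 3)*(-137 - 3) = (-15 + 3 + 2*0 + 0*3 + (½)*3*(-11 + 3))*(-137 - 3) = (-15 + 3 + 0 + 0 + (½)*3*(-8))*(-140) = (-15 + 3 + 0 + 0 - 12)*(-140) = -24*(-140) = 3360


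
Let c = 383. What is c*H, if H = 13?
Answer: 4979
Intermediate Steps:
c*H = 383*13 = 4979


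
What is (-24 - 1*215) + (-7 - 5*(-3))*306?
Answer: 2209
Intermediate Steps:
(-24 - 1*215) + (-7 - 5*(-3))*306 = (-24 - 215) + (-7 + 15)*306 = -239 + 8*306 = -239 + 2448 = 2209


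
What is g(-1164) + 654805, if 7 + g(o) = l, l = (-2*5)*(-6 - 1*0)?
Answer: 654858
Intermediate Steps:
l = 60 (l = -10*(-6 + 0) = -10*(-6) = 60)
g(o) = 53 (g(o) = -7 + 60 = 53)
g(-1164) + 654805 = 53 + 654805 = 654858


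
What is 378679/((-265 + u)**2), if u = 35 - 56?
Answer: 378679/81796 ≈ 4.6296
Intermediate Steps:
u = -21
378679/((-265 + u)**2) = 378679/((-265 - 21)**2) = 378679/((-286)**2) = 378679/81796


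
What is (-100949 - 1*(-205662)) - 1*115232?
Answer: -10519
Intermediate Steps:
(-100949 - 1*(-205662)) - 1*115232 = (-100949 + 205662) - 115232 = 104713 - 115232 = -10519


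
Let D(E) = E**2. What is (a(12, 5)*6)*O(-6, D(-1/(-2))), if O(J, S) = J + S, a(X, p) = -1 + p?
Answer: -138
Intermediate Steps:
(a(12, 5)*6)*O(-6, D(-1/(-2))) = ((-1 + 5)*6)*(-6 + (-1/(-2))**2) = (4*6)*(-6 + (-1*(-1/2))**2) = 24*(-6 + (1/2)**2) = 24*(-6 + 1/4) = 24*(-23/4) = -138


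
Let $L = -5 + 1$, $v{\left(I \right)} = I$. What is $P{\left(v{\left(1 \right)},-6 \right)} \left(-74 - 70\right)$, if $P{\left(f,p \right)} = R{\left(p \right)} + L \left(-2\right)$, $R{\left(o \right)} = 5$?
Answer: $-1872$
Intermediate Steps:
$L = -4$
$P{\left(f,p \right)} = 13$ ($P{\left(f,p \right)} = 5 - -8 = 5 + 8 = 13$)
$P{\left(v{\left(1 \right)},-6 \right)} \left(-74 - 70\right) = 13 \left(-74 - 70\right) = 13 \left(-144\right) = -1872$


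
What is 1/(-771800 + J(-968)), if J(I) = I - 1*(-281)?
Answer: -1/772487 ≈ -1.2945e-6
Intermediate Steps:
J(I) = 281 + I (J(I) = I + 281 = 281 + I)
1/(-771800 + J(-968)) = 1/(-771800 + (281 - 968)) = 1/(-771800 - 687) = 1/(-772487) = -1/772487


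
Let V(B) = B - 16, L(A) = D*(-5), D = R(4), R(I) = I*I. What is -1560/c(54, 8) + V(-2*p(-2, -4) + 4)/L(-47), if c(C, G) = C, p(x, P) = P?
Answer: -5191/180 ≈ -28.839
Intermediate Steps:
R(I) = I²
D = 16 (D = 4² = 16)
L(A) = -80 (L(A) = 16*(-5) = -80)
V(B) = -16 + B
-1560/c(54, 8) + V(-2*p(-2, -4) + 4)/L(-47) = -1560/54 + (-16 + (-2*(-4) + 4))/(-80) = -1560*1/54 + (-16 + (8 + 4))*(-1/80) = -260/9 + (-16 + 12)*(-1/80) = -260/9 - 4*(-1/80) = -260/9 + 1/20 = -5191/180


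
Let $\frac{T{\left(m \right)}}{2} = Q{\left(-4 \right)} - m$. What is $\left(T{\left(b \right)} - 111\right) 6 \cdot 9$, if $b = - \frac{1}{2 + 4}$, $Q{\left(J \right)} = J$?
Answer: $-6408$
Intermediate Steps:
$b = - \frac{1}{6} \approx -0.16667$
$T{\left(m \right)} = -8 - 2 m$ ($T{\left(m \right)} = 2 \left(-4 - m\right) = -8 - 2 m$)
$\left(T{\left(b \right)} - 111\right) 6 \cdot 9 = \left(\left(-8 - - \frac{1}{3}\right) - 111\right) 6 \cdot 9 = \left(\left(-8 + \frac{1}{3}\right) - 111\right) 54 = \left(- \frac{23}{3} - 111\right) 54 = \left(- \frac{356}{3}\right) 54 = -6408$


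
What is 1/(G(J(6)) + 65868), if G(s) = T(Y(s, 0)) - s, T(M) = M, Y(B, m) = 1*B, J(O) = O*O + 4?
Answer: 1/65868 ≈ 1.5182e-5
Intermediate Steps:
J(O) = 4 + O**2 (J(O) = O**2 + 4 = 4 + O**2)
Y(B, m) = B
G(s) = 0 (G(s) = s - s = 0)
1/(G(J(6)) + 65868) = 1/(0 + 65868) = 1/65868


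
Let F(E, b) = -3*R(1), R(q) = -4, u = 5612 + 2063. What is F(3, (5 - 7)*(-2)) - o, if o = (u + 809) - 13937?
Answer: 5465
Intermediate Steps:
u = 7675
F(E, b) = 12 (F(E, b) = -3*(-4) = 12)
o = -5453 (o = (7675 + 809) - 13937 = 8484 - 13937 = -5453)
F(3, (5 - 7)*(-2)) - o = 12 - 1*(-5453) = 12 + 5453 = 5465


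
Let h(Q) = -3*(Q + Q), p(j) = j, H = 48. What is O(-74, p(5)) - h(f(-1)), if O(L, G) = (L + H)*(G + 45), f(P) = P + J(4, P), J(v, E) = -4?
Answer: -1330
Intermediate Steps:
f(P) = -4 + P (f(P) = P - 4 = -4 + P)
O(L, G) = (45 + G)*(48 + L) (O(L, G) = (L + 48)*(G + 45) = (48 + L)*(45 + G) = (45 + G)*(48 + L))
h(Q) = -6*Q
O(-74, p(5)) - h(f(-1)) = (2160 + 45*(-74) + 48*5 + 5*(-74)) - (-6)*(-4 - 1) = (2160 - 3330 + 240 - 370) - (-6)*(-5) = -1300 - 1*30 = -1300 - 30 = -1330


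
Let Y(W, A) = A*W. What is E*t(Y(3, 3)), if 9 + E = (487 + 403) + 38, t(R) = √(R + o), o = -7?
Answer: 919*√2 ≈ 1299.7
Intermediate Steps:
t(R) = √(-7 + R) (t(R) = √(R - 7) = √(-7 + R))
E = 919 (E = -9 + ((487 + 403) + 38) = -9 + (890 + 38) = -9 + 928 = 919)
E*t(Y(3, 3)) = 919*√(-7 + 3*3) = 919*√(-7 + 9) = 919*√2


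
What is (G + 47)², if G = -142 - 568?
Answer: 439569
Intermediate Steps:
G = -710
(G + 47)² = (-710 + 47)² = (-663)² = 439569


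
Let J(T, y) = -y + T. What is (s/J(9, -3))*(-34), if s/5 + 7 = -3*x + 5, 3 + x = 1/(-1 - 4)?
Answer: -323/3 ≈ -107.67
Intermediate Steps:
J(T, y) = T - y
x = -16/5 (x = -3 + 1/(-1 - 4) = -3 + 1/(-5) = -3 - ⅕ = -16/5 ≈ -3.2000)
s = 38 (s = -35 + 5*(-3*(-16/5) + 5) = -35 + 5*(48/5 + 5) = -35 + 5*(73/5) = -35 + 73 = 38)
(s/J(9, -3))*(-34) = (38/(9 - 1*(-3)))*(-34) = (38/(9 + 3))*(-34) = (38/12)*(-34) = ((1/12)*38)*(-34) = (19/6)*(-34) = -323/3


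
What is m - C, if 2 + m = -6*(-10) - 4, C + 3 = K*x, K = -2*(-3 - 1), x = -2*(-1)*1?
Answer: 41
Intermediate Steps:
x = 2 (x = 2*1 = 2)
K = 8 (K = -2*(-4) = 8)
C = 13 (C = -3 + 8*2 = -3 + 16 = 13)
m = 54 (m = -2 + (-6*(-10) - 4) = -2 + (60 - 4) = -2 + 56 = 54)
m - C = 54 - 1*13 = 54 - 13 = 41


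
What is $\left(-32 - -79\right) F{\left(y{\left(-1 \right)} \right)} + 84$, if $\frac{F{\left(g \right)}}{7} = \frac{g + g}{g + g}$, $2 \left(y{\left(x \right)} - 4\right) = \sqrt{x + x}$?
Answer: $413$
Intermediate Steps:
$y{\left(x \right)} = 4 + \frac{\sqrt{2} \sqrt{x}}{2}$ ($y{\left(x \right)} = 4 + \frac{\sqrt{x + x}}{2} = 4 + \frac{\sqrt{2 x}}{2} = 4 + \frac{\sqrt{2} \sqrt{x}}{2}$)
$F{\left(g \right)} = 7$ ($F{\left(g \right)} = 7 \frac{g + g}{g + g} = 7 \frac{2 g}{2 g} = 7 \cdot 2 g \frac{1}{2 g} = 7 \cdot 1 = 7$)
$\left(-32 - -79\right) F{\left(y{\left(-1 \right)} \right)} + 84 = \left(-32 - -79\right) 7 + 84 = \left(-32 + 79\right) 7 + 84 = 47 \cdot 7 + 84 = 329 + 84 = 413$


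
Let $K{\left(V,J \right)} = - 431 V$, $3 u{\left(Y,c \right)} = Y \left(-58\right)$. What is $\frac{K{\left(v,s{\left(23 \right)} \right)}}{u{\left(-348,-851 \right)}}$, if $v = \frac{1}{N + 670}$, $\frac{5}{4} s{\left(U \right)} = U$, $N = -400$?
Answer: $- \frac{431}{1816560} \approx -0.00023726$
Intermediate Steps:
$s{\left(U \right)} = \frac{4 U}{5}$
$v = \frac{1}{270}$ ($v = \frac{1}{-400 + 670} = \frac{1}{270} \approx 0.0037037$)
$u{\left(Y,c \right)} = - \frac{58 Y}{3}$ ($u{\left(Y,c \right)} = \frac{Y \left(-58\right)}{3} = \frac{\left(-58\right) Y}{3} = - \frac{58 Y}{3}$)
$\frac{K{\left(v,s{\left(23 \right)} \right)}}{u{\left(-348,-851 \right)}} = \frac{\left(-431\right) \frac{1}{270}}{\left(- \frac{58}{3}\right) \left(-348\right)} = - \frac{431}{270 \cdot 6728} = \left(- \frac{431}{270}\right) \frac{1}{6728} = - \frac{431}{1816560}$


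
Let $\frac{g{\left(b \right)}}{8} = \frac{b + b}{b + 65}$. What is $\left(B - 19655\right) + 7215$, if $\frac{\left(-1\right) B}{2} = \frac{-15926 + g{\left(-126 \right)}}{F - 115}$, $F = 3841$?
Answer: $- \frac{1412749450}{113643} \approx -12431.0$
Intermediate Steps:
$g{\left(b \right)} = \frac{16 b}{65 + b}$ ($g{\left(b \right)} = 8 \frac{b + b}{b + 65} = 8 \frac{2 b}{65 + b} = \frac{16 b}{65 + b}$)
$B = \frac{969470}{113643}$ ($B = - 2 \frac{-15926 + 16 \left(-126\right) \frac{1}{65 - 126}}{3841 - 115} = - 2 \frac{-15926 + 16 \left(-126\right) \frac{1}{-61}}{3726} = - 2 \left(-15926 + 16 \left(-126\right) \left(- \frac{1}{61}\right)\right) \frac{1}{3726} = - 2 \left(-15926 + \frac{2016}{61}\right) \frac{1}{3726} = - 2 \left(\left(- \frac{969470}{61}\right) \frac{1}{3726}\right) = \left(-2\right) \left(- \frac{484735}{113643}\right) = \frac{969470}{113643} \approx 8.5308$)
$\left(B - 19655\right) + 7215 = \left(\frac{969470}{113643} - 19655\right) + 7215 = - \frac{2232683695}{113643} + 7215 = - \frac{1412749450}{113643}$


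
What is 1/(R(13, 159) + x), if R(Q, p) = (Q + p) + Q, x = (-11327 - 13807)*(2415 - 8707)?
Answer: 1/158143313 ≈ 6.3234e-9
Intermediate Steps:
x = 158143128 (x = -25134*(-6292) = 158143128)
R(Q, p) = p + 2*Q
1/(R(13, 159) + x) = 1/((159 + 2*13) + 158143128) = 1/((159 + 26) + 158143128) = 1/(185 + 158143128) = 1/158143313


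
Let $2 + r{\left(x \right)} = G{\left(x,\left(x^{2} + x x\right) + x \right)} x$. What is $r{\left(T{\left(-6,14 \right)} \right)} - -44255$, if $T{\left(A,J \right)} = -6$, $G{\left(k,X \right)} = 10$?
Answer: $44193$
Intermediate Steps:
$r{\left(x \right)} = -2 + 10 x$
$r{\left(T{\left(-6,14 \right)} \right)} - -44255 = \left(-2 + 10 \left(-6\right)\right) - -44255 = \left(-2 - 60\right) + 44255 = -62 + 44255 = 44193$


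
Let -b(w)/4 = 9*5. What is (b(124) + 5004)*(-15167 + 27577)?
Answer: 59865840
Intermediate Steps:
b(w) = -180 (b(w) = -36*5 = -4*45 = -180)
(b(124) + 5004)*(-15167 + 27577) = (-180 + 5004)*(-15167 + 27577) = 4824*12410 = 59865840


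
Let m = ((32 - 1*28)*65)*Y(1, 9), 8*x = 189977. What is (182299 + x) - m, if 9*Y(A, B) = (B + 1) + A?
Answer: 14812441/72 ≈ 2.0573e+5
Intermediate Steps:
x = 189977/8 (x = (⅛)*189977 = 189977/8 ≈ 23747.)
Y(A, B) = ⅑ + A/9 + B/9 (Y(A, B) = ((B + 1) + A)/9 = ((1 + B) + A)/9 = (1 + A + B)/9 = ⅑ + A/9 + B/9)
m = 2860/9 (m = ((32 - 1*28)*65)*(⅑ + (⅑)*1 + (⅑)*9) = ((32 - 28)*65)*(⅑ + ⅑ + 1) = (4*65)*(11/9) = 260*(11/9) = 2860/9 ≈ 317.78)
(182299 + x) - m = (182299 + 189977/8) - 1*2860/9 = 1648369/8 - 2860/9 = 14812441/72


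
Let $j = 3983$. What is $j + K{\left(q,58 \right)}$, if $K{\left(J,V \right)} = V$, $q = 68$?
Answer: $4041$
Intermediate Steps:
$j + K{\left(q,58 \right)} = 3983 + 58 = 4041$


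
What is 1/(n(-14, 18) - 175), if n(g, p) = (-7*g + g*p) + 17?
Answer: -1/312 ≈ -0.0032051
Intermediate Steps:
n(g, p) = 17 - 7*g + g*p
1/(n(-14, 18) - 175) = 1/((17 - 7*(-14) - 14*18) - 175) = 1/((17 + 98 - 252) - 175) = 1/(-137 - 175) = 1/(-312) = -1/312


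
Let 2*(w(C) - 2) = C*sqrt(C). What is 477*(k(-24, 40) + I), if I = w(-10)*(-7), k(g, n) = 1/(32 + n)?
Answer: -53371/8 + 16695*I*sqrt(10) ≈ -6671.4 + 52794.0*I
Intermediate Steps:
w(C) = 2 + C**(3/2)/2 (w(C) = 2 + (C*sqrt(C))/2 = 2 + C**(3/2)/2)
I = -14 + 35*I*sqrt(10) (I = (2 + (-10)**(3/2)/2)*(-7) = (2 + (-10*I*sqrt(10))/2)*(-7) = (2 - 5*I*sqrt(10))*(-7) = -14 + 35*I*sqrt(10) ≈ -14.0 + 110.68*I)
477*(k(-24, 40) + I) = 477*(1/(32 + 40) + (-14 + 35*I*sqrt(10))) = 477*(1/72 + (-14 + 35*I*sqrt(10))) = 477*(-1007/72 + 35*I*sqrt(10)) = -53371/8 + 16695*I*sqrt(10)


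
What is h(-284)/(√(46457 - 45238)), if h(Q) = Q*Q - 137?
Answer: 80519*√1219/1219 ≈ 2306.2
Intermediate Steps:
h(Q) = -137 + Q² (h(Q) = Q² - 137 = -137 + Q²)
h(-284)/(√(46457 - 45238)) = (-137 + (-284)²)/(√(46457 - 45238)) = (-137 + 80656)/(√1219) = 80519*(√1219/1219) = 80519*√1219/1219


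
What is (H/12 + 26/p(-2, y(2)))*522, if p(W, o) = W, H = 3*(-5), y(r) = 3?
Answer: -14877/2 ≈ -7438.5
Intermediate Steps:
H = -15
(H/12 + 26/p(-2, y(2)))*522 = (-15/12 + 26/(-2))*522 = (-15*1/12 + 26*(-½))*522 = (-5/4 - 13)*522 = -57/4*522 = -14877/2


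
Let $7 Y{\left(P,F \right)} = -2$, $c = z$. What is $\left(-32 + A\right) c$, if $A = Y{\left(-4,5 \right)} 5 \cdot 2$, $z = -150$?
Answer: $\frac{36600}{7} \approx 5228.6$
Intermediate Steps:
$c = -150$
$Y{\left(P,F \right)} = - \frac{2}{7}$ ($Y{\left(P,F \right)} = \frac{1}{7} \left(-2\right) = - \frac{2}{7}$)
$A = - \frac{20}{7}$ ($A = \left(- \frac{2}{7}\right) 5 \cdot 2 = \left(- \frac{10}{7}\right) 2 = - \frac{20}{7} \approx -2.8571$)
$\left(-32 + A\right) c = \left(-32 - \frac{20}{7}\right) \left(-150\right) = \left(- \frac{244}{7}\right) \left(-150\right) = \frac{36600}{7}$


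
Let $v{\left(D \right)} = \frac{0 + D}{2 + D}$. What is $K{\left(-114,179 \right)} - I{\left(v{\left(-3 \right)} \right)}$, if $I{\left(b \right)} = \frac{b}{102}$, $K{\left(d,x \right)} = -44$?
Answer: $- \frac{1497}{34} \approx -44.029$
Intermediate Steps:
$v{\left(D \right)} = \frac{D}{2 + D}$
$I{\left(b \right)} = \frac{b}{102}$ ($I{\left(b \right)} = b \frac{1}{102} = \frac{b}{102}$)
$K{\left(-114,179 \right)} - I{\left(v{\left(-3 \right)} \right)} = -44 - \frac{\left(-3\right) \frac{1}{2 - 3}}{102} = -44 - \frac{\left(-3\right) \frac{1}{-1}}{102} = -44 - \frac{\left(-3\right) \left(-1\right)}{102} = -44 - \frac{1}{102} \cdot 3 = -44 - \frac{1}{34} = - \frac{1497}{34}$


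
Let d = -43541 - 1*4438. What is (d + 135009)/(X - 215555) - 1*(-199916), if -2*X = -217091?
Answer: 42785648344/214019 ≈ 1.9992e+5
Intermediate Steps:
X = 217091/2 (X = -1/2*(-217091) = 217091/2 ≈ 1.0855e+5)
d = -47979 (d = -43541 - 4438 = -47979)
(d + 135009)/(X - 215555) - 1*(-199916) = (-47979 + 135009)/(217091/2 - 215555) - 1*(-199916) = 87030/(-214019/2) + 199916 = 87030*(-2/214019) + 199916 = -174060/214019 + 199916 = 42785648344/214019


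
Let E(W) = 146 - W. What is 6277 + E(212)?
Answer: 6211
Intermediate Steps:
6277 + E(212) = 6277 + (146 - 1*212) = 6277 + (146 - 212) = 6277 - 66 = 6211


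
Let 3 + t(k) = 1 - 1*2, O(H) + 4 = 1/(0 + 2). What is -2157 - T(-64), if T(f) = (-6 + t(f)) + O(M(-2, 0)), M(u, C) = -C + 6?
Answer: -4287/2 ≈ -2143.5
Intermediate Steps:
M(u, C) = 6 - C
O(H) = -7/2 (O(H) = -4 + 1/(0 + 2) = -4 + 1/2 = -4 + ½ = -7/2)
t(k) = -4 (t(k) = -3 + (1 - 1*2) = -3 + (1 - 2) = -3 - 1 = -4)
T(f) = -27/2 (T(f) = (-6 - 4) - 7/2 = -10 - 7/2 = -27/2)
-2157 - T(-64) = -2157 - 1*(-27/2) = -2157 + 27/2 = -4287/2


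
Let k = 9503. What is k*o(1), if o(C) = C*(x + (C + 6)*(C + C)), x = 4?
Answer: 171054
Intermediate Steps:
o(C) = C*(4 + 2*C*(6 + C)) (o(C) = C*(4 + (C + 6)*(C + C)) = C*(4 + (6 + C)*(2*C)) = C*(4 + 2*C*(6 + C)))
k*o(1) = 9503*(2*1*(2 + 1² + 6*1)) = 9503*(2*1*(2 + 1 + 6)) = 9503*(2*1*9) = 9503*18 = 171054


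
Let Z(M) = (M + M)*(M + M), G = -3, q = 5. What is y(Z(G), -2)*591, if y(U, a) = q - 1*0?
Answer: 2955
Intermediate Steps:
Z(M) = 4*M² (Z(M) = (2*M)*(2*M) = 4*M²)
y(U, a) = 5 (y(U, a) = 5 - 1*0 = 5 + 0 = 5)
y(Z(G), -2)*591 = 5*591 = 2955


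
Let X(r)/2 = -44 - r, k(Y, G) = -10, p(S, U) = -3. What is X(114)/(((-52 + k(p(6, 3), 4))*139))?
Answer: 158/4309 ≈ 0.036667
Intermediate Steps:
X(r) = -88 - 2*r (X(r) = 2*(-44 - r) = -88 - 2*r)
X(114)/(((-52 + k(p(6, 3), 4))*139)) = (-88 - 2*114)/(((-52 - 10)*139)) = (-88 - 228)/((-62*139)) = -316/(-8618) = -316*(-1/8618) = 158/4309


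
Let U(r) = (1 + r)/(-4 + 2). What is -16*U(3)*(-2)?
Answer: -64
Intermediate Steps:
U(r) = -½ - r/2 (U(r) = (1 + r)/(-2) = (1 + r)*(-½) = -½ - r/2)
-16*U(3)*(-2) = -16*(-½ - ½*3)*(-2) = -16*(-½ - 3/2)*(-2) = -16*(-2)*(-2) = 32*(-2) = -64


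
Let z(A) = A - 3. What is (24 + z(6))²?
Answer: 729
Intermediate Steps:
z(A) = -3 + A
(24 + z(6))² = (24 + (-3 + 6))² = (24 + 3)² = 27² = 729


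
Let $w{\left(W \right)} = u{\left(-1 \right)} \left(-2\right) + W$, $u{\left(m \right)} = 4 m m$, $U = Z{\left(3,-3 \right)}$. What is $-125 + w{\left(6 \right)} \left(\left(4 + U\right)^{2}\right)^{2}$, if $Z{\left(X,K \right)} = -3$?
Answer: $-127$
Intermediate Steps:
$U = -3$
$u{\left(m \right)} = 4 m^{2}$
$w{\left(W \right)} = -8 + W$ ($w{\left(W \right)} = 4 \left(-1\right)^{2} \left(-2\right) + W = 4 \cdot 1 \left(-2\right) + W = 4 \left(-2\right) + W = -8 + W$)
$-125 + w{\left(6 \right)} \left(\left(4 + U\right)^{2}\right)^{2} = -125 + \left(-8 + 6\right) \left(\left(4 - 3\right)^{2}\right)^{2} = -125 - 2 \left(1^{2}\right)^{2} = -125 - 2 \cdot 1^{2} = -125 - 2 = -127$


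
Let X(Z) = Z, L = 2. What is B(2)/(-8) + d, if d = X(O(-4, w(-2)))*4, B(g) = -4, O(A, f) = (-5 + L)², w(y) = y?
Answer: 73/2 ≈ 36.500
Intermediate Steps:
O(A, f) = 9 (O(A, f) = (-5 + 2)² = (-3)² = 9)
d = 36 (d = 9*4 = 36)
B(2)/(-8) + d = -4/(-8) + 36 = -⅛*(-4) + 36 = ½ + 36 = 73/2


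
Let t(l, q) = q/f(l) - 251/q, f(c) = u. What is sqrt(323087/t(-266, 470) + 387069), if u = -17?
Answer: 13*sqrt(112681694653199)/225167 ≈ 612.87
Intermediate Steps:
f(c) = -17
t(l, q) = -251/q - q/17 (t(l, q) = q/(-17) - 251/q = q*(-1/17) - 251/q = -q/17 - 251/q = -251/q - q/17)
sqrt(323087/t(-266, 470) + 387069) = sqrt(323087/(-251/470 - 1/17*470) + 387069) = sqrt(323087/(-251*1/470 - 470/17) + 387069) = sqrt(323087/(-251/470 - 470/17) + 387069) = sqrt(323087/(-225167/7990) + 387069) = sqrt(323087*(-7990/225167) + 387069) = sqrt(-2581465130/225167 + 387069) = sqrt(84573700393/225167) = 13*sqrt(112681694653199)/225167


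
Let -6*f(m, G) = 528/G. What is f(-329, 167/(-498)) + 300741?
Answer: 50267571/167 ≈ 3.0100e+5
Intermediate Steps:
f(m, G) = -88/G
f(-329, 167/(-498)) + 300741 = -88/(167/(-498)) + 300741 = -88/(167*(-1/498)) + 300741 = -88/(-167/498) + 300741 = -88*(-498/167) + 300741 = 43824/167 + 300741 = 50267571/167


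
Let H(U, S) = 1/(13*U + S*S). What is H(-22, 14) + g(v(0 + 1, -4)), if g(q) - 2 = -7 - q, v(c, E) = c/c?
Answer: -541/90 ≈ -6.0111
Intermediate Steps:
v(c, E) = 1
H(U, S) = 1/(S**2 + 13*U) (H(U, S) = 1/(13*U + S**2) = 1/(S**2 + 13*U))
g(q) = -5 - q (g(q) = 2 + (-7 - q) = -5 - q)
H(-22, 14) + g(v(0 + 1, -4)) = 1/(14**2 + 13*(-22)) + (-5 - 1*1) = 1/(196 - 286) + (-5 - 1) = 1/(-90) - 6 = -1/90 - 6 = -541/90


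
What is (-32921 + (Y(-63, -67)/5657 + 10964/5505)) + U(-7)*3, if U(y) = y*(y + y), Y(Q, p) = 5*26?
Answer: -1016000280197/31141785 ≈ -32625.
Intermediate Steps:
Y(Q, p) = 130
U(y) = 2*y**2 (U(y) = y*(2*y) = 2*y**2)
(-32921 + (Y(-63, -67)/5657 + 10964/5505)) + U(-7)*3 = (-32921 + (130/5657 + 10964/5505)) + (2*(-7)**2)*3 = (-32921 + (130*(1/5657) + 10964*(1/5505))) + (2*49)*3 = (-32921 + (130/5657 + 10964/5505)) + 98*3 = (-32921 + 62738998/31141785) + 294 = -1025155964987/31141785 + 294 = -1016000280197/31141785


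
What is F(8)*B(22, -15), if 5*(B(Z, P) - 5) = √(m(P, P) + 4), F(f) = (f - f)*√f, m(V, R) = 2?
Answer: 0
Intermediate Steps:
F(f) = 0 (F(f) = 0*√f = 0)
B(Z, P) = 5 + √6/5 (B(Z, P) = 5 + √(2 + 4)/5 = 5 + √6/5)
F(8)*B(22, -15) = 0*(5 + √6/5) = 0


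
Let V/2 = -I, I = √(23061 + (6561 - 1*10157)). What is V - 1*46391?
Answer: -46391 - 2*√19465 ≈ -46670.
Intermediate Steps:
I = √19465 (I = √(23061 + (6561 - 10157)) = √(23061 - 3596) = √19465 ≈ 139.52)
V = -2*√19465 (V = 2*(-√19465) = -2*√19465 ≈ -279.03)
V - 1*46391 = -2*√19465 - 1*46391 = -2*√19465 - 46391 = -46391 - 2*√19465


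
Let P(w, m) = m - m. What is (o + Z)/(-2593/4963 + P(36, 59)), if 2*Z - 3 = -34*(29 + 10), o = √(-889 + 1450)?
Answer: 6566049/5186 - 4963*√561/2593 ≈ 1220.8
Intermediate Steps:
o = √561 ≈ 23.685
Z = -1323/2 (Z = 3/2 + (-34*(29 + 10))/2 = 3/2 + (-34*39)/2 = 3/2 + (½)*(-1326) = 3/2 - 663 = -1323/2 ≈ -661.50)
P(w, m) = 0
(o + Z)/(-2593/4963 + P(36, 59)) = (√561 - 1323/2)/(-2593/4963 + 0) = (-1323/2 + √561)/(-2593*1/4963 + 0) = (-1323/2 + √561)/(-2593/4963 + 0) = (-1323/2 + √561)/(-2593/4963) = (-1323/2 + √561)*(-4963/2593) = 6566049/5186 - 4963*√561/2593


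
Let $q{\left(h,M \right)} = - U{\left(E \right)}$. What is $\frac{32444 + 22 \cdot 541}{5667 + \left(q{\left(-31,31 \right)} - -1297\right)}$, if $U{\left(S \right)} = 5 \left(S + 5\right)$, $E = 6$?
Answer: $\frac{14782}{2303} \approx 6.4186$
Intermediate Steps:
$U{\left(S \right)} = 25 + 5 S$ ($U{\left(S \right)} = 5 \left(5 + S\right) = 25 + 5 S$)
$q{\left(h,M \right)} = -55$ ($q{\left(h,M \right)} = - (25 + 5 \cdot 6) = - (25 + 30) = \left(-1\right) 55 = -55$)
$\frac{32444 + 22 \cdot 541}{5667 + \left(q{\left(-31,31 \right)} - -1297\right)} = \frac{32444 + 22 \cdot 541}{5667 - -1242} = \frac{32444 + 11902}{5667 + \left(-55 + 1297\right)} = \frac{44346}{5667 + 1242} = \frac{44346}{6909} = 44346 \cdot \frac{1}{6909} = \frac{14782}{2303}$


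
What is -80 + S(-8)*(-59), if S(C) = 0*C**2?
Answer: -80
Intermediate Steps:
S(C) = 0
-80 + S(-8)*(-59) = -80 + 0*(-59) = -80 + 0 = -80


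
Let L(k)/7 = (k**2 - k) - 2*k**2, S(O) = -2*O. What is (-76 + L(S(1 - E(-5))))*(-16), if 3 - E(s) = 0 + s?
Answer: 24736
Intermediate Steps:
E(s) = 3 - s (E(s) = 3 - (0 + s) = 3 - s)
L(k) = -7*k - 7*k**2 (L(k) = 7*((k**2 - k) - 2*k**2) = 7*(-k - k**2) = -7*k - 7*k**2)
(-76 + L(S(1 - E(-5))))*(-16) = (-76 - 7*(-2*(1 - (3 - 1*(-5))))*(1 - 2*(1 - (3 - 1*(-5)))))*(-16) = (-76 - 7*(-2*(1 - (3 + 5)))*(1 - 2*(1 - (3 + 5))))*(-16) = (-76 - 7*(-2*(1 - 1*8))*(1 - 2*(1 - 1*8)))*(-16) = (-76 - 7*(-2*(1 - 8))*(1 - 2*(1 - 8)))*(-16) = (-76 - 7*(-2*(-7))*(1 - 2*(-7)))*(-16) = (-76 - 7*14*(1 + 14))*(-16) = (-76 - 7*14*15)*(-16) = (-76 - 1470)*(-16) = -1546*(-16) = 24736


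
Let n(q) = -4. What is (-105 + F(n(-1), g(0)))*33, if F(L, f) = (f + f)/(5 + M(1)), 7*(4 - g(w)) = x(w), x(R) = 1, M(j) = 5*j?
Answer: -120384/35 ≈ -3439.5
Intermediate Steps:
g(w) = 27/7 (g(w) = 4 - ⅐*1 = 4 - ⅐ = 27/7)
F(L, f) = f/5 (F(L, f) = (f + f)/(5 + 5*1) = (2*f)/(5 + 5) = (2*f)/10 = (2*f)*(⅒) = f/5)
(-105 + F(n(-1), g(0)))*33 = (-105 + (⅕)*(27/7))*33 = (-105 + 27/35)*33 = -3648/35*33 = -120384/35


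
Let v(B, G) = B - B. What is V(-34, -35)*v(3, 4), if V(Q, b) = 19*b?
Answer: 0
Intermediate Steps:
v(B, G) = 0
V(-34, -35)*v(3, 4) = (19*(-35))*0 = -665*0 = 0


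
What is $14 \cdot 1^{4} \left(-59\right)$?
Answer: $-826$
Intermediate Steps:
$14 \cdot 1^{4} \left(-59\right) = 14 \cdot 1 \left(-59\right) = 14 \left(-59\right) = -826$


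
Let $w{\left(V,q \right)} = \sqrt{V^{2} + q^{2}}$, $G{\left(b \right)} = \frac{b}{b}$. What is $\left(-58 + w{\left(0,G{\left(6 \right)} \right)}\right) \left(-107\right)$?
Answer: $6099$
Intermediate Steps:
$G{\left(b \right)} = 1$
$\left(-58 + w{\left(0,G{\left(6 \right)} \right)}\right) \left(-107\right) = \left(-58 + \sqrt{0^{2} + 1^{2}}\right) \left(-107\right) = \left(-58 + \sqrt{0 + 1}\right) \left(-107\right) = \left(-58 + \sqrt{1}\right) \left(-107\right) = \left(-58 + 1\right) \left(-107\right) = \left(-57\right) \left(-107\right) = 6099$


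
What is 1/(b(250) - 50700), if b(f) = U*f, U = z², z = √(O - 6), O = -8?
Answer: -1/54200 ≈ -1.8450e-5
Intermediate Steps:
z = I*√14 (z = √(-8 - 6) = √(-14) = I*√14 ≈ 3.7417*I)
U = -14 (U = (I*√14)² = -14)
b(f) = -14*f
1/(b(250) - 50700) = 1/(-14*250 - 50700) = 1/(-3500 - 50700) = 1/(-54200) = -1/54200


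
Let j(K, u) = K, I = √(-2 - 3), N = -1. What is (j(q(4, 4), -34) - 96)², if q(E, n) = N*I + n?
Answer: (92 + I*√5)² ≈ 8459.0 + 411.44*I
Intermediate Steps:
I = I*√5 (I = √(-5) = I*√5 ≈ 2.2361*I)
q(E, n) = n - I*√5 (q(E, n) = -I*√5 + n = n - I*√5)
(j(q(4, 4), -34) - 96)² = ((4 - I*√5) - 96)² = (-92 - I*√5)²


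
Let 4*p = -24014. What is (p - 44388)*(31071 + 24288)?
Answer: -5579246097/2 ≈ -2.7896e+9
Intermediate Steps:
p = -12007/2 (p = (¼)*(-24014) = -12007/2 ≈ -6003.5)
(p - 44388)*(31071 + 24288) = (-12007/2 - 44388)*(31071 + 24288) = -100783/2*55359 = -5579246097/2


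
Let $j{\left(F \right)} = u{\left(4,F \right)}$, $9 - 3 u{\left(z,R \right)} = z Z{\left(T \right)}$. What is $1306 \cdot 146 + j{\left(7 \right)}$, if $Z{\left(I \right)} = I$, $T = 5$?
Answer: $\frac{572017}{3} \approx 1.9067 \cdot 10^{5}$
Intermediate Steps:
$u{\left(z,R \right)} = 3 - \frac{5 z}{3}$ ($u{\left(z,R \right)} = 3 - \frac{z 5}{3} = 3 - \frac{5 z}{3}$)
$j{\left(F \right)} = - \frac{11}{3}$ ($j{\left(F \right)} = 3 - \frac{20}{3} = - \frac{11}{3}$)
$1306 \cdot 146 + j{\left(7 \right)} = 1306 \cdot 146 - \frac{11}{3} = 190676 - \frac{11}{3} = \frac{572017}{3}$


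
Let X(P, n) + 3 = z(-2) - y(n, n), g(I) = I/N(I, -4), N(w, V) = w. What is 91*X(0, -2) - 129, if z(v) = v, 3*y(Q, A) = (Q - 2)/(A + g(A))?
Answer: -2116/3 ≈ -705.33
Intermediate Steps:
g(I) = 1 (g(I) = I/I = 1)
y(Q, A) = (-2 + Q)/(3*(1 + A)) (y(Q, A) = ((Q - 2)/(A + 1))/3 = ((-2 + Q)/(1 + A))/3 = (-2 + Q)/(3*(1 + A)))
X(P, n) = -5 - (-2 + n)/(3*(1 + n)) (X(P, n) = -3 + (-2 - (-2 + n)/(3*(1 + n))) = -5 - (-2 + n)/(3*(1 + n)))
91*X(0, -2) - 129 = 91*((-13 - 16*(-2))/(3*(1 - 2))) - 129 = 91*((⅓)*(-13 + 32)/(-1)) - 129 = 91*((⅓)*(-1)*19) - 129 = 91*(-19/3) - 129 = -1729/3 - 129 = -2116/3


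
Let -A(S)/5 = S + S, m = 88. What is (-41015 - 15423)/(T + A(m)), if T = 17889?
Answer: -56438/17009 ≈ -3.3181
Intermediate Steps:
A(S) = -10*S (A(S) = -5*(S + S) = -10*S)
(-41015 - 15423)/(T + A(m)) = (-41015 - 15423)/(17889 - 10*88) = -56438/(17889 - 880) = -56438/17009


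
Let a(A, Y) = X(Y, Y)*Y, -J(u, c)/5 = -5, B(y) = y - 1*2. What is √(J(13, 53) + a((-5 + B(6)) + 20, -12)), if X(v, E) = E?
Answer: 13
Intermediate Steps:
B(y) = -2 + y (B(y) = y - 2 = -2 + y)
J(u, c) = 25 (J(u, c) = -5*(-5) = 25)
a(A, Y) = Y² (a(A, Y) = Y*Y = Y²)
√(J(13, 53) + a((-5 + B(6)) + 20, -12)) = √(25 + (-12)²) = √(25 + 144) = √169 = 13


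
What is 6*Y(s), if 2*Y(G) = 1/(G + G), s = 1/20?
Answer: 30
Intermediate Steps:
s = 1/20 ≈ 0.050000
Y(G) = 1/(4*G) (Y(G) = 1/(2*(G + G)) = 1/(2*((2*G))) = (1/(2*G))/2 = 1/(4*G))
6*Y(s) = 6*(1/(4*(1/20))) = 6*((¼)*20) = 6*5 = 30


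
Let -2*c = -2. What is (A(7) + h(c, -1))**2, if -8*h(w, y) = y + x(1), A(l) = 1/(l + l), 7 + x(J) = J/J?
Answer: 2809/3136 ≈ 0.89573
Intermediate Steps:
c = 1 (c = -1/2*(-2) = 1)
x(J) = -6 (x(J) = -7 + J/J = -7 + 1 = -6)
A(l) = 1/(2*l)
h(w, y) = 3/4 - y/8 (h(w, y) = -(y - 6)/8 = -(-6 + y)/8 = 3/4 - y/8)
(A(7) + h(c, -1))**2 = ((1/2)/7 + (3/4 - 1/8*(-1)))**2 = ((1/2)*(1/7) + (3/4 + 1/8))**2 = (1/14 + 7/8)**2 = (53/56)**2 = 2809/3136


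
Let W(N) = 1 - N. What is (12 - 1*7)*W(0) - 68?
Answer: -63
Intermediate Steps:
(12 - 1*7)*W(0) - 68 = (12 - 1*7)*(1 - 1*0) - 68 = (12 - 7)*(1 + 0) - 68 = 5*1 - 68 = 5 - 68 = -63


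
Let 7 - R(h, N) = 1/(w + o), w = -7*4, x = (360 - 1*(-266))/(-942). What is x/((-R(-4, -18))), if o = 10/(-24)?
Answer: 106733/1129929 ≈ 0.094460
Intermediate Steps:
x = -313/471 (x = (360 + 266)*(-1/942) = 626*(-1/942) = -313/471 ≈ -0.66454)
o = -5/12 (o = 10*(-1/24) = -5/12 ≈ -0.41667)
w = -28
R(h, N) = 2399/341 (R(h, N) = 7 - 1/(-28 - 5/12) = 7 - 1/(-341/12) = 7 - 1*(-12/341) = 7 + 12/341 = 2399/341)
x/((-R(-4, -18))) = -313/(471*((-1*2399/341))) = -313/(471*(-2399/341)) = -313/471*(-341/2399) = 106733/1129929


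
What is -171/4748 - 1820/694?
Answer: -4380017/1647556 ≈ -2.6585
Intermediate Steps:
-171/4748 - 1820/694 = -171*1/4748 - 1820*1/694 = -171/4748 - 910/347 = -4380017/1647556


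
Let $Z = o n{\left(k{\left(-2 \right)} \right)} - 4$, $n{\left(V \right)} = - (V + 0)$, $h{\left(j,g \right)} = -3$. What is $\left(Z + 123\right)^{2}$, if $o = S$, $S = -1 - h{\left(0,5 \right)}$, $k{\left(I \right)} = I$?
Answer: $15129$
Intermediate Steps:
$n{\left(V \right)} = - V$
$S = 2$ ($S = -1 - -3 = -1 + 3 = 2$)
$o = 2$
$Z = 0$ ($Z = 2 \left(\left(-1\right) \left(-2\right)\right) - 4 = 2 \cdot 2 - 4 = 4 - 4 = 0$)
$\left(Z + 123\right)^{2} = \left(0 + 123\right)^{2} = 123^{2} = 15129$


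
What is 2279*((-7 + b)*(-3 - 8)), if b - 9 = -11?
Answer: 225621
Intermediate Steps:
b = -2 (b = 9 - 11 = -2)
2279*((-7 + b)*(-3 - 8)) = 2279*((-7 - 2)*(-3 - 8)) = 2279*(-9*(-11)) = 2279*99 = 225621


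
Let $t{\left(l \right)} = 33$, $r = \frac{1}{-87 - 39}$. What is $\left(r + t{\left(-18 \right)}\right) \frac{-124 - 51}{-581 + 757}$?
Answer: $- \frac{103925}{3168} \approx -32.805$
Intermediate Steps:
$r = - \frac{1}{126}$ ($r = \frac{1}{-126} = - \frac{1}{126} \approx -0.0079365$)
$\left(r + t{\left(-18 \right)}\right) \frac{-124 - 51}{-581 + 757} = \left(- \frac{1}{126} + 33\right) \frac{-124 - 51}{-581 + 757} = \frac{4157 \left(- \frac{175}{176}\right)}{126} = \frac{4157 \left(\left(-175\right) \frac{1}{176}\right)}{126} = \frac{4157}{126} \left(- \frac{175}{176}\right) = - \frac{103925}{3168}$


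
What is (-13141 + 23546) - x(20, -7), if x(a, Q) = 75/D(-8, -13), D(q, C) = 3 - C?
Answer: 166405/16 ≈ 10400.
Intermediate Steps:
x(a, Q) = 75/16 (x(a, Q) = 75/(3 - 1*(-13)) = 75/(3 + 13) = 75/16)
(-13141 + 23546) - x(20, -7) = (-13141 + 23546) - 1*75/16 = 10405 - 75/16 = 166405/16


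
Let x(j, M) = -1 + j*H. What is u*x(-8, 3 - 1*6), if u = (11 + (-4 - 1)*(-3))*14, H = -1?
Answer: 2548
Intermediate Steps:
x(j, M) = -1 - j (x(j, M) = -1 + j*(-1) = -1 - j)
u = 364 (u = (11 - 5*(-3))*14 = (11 + 15)*14 = 26*14 = 364)
u*x(-8, 3 - 1*6) = 364*(-1 - 1*(-8)) = 364*(-1 + 8) = 364*7 = 2548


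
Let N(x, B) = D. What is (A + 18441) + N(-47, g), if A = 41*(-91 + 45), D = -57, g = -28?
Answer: 16498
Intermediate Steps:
N(x, B) = -57
A = -1886 (A = 41*(-46) = -1886)
(A + 18441) + N(-47, g) = (-1886 + 18441) - 57 = 16555 - 57 = 16498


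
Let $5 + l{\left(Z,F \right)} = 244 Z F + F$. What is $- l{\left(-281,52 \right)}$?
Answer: $3565281$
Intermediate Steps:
$l{\left(Z,F \right)} = -5 + F + 244 F Z$ ($l{\left(Z,F \right)} = -5 + \left(244 Z F + F\right) = -5 + \left(244 F Z + F\right) = -5 + \left(F + 244 F Z\right) = -5 + F + 244 F Z$)
$- l{\left(-281,52 \right)} = - (-5 + 52 + 244 \cdot 52 \left(-281\right)) = - (-5 + 52 - 3565328) = \left(-1\right) \left(-3565281\right) = 3565281$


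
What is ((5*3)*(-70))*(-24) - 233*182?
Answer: -17206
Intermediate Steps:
((5*3)*(-70))*(-24) - 233*182 = (15*(-70))*(-24) - 42406 = -1050*(-24) - 42406 = 25200 - 42406 = -17206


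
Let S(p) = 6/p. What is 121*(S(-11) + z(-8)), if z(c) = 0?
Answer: -66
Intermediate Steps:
121*(S(-11) + z(-8)) = 121*(6/(-11) + 0) = 121*(6*(-1/11) + 0) = 121*(-6/11 + 0) = 121*(-6/11) = -66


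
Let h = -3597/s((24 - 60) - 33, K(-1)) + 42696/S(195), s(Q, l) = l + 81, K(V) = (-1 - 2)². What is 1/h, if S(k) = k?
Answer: 78/13961 ≈ 0.0055870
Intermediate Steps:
K(V) = 9 (K(V) = (-3)² = 9)
s(Q, l) = 81 + l
h = 13961/78 (h = -3597/(81 + 9) + 42696/195 = -3597/90 + 42696*(1/195) = -3597*1/90 + 14232/65 = -1199/30 + 14232/65 = 13961/78 ≈ 178.99)
1/h = 1/(13961/78) = 78/13961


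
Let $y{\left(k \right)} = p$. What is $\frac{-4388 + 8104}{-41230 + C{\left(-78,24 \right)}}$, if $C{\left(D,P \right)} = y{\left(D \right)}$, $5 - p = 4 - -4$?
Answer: $- \frac{3716}{41233} \approx -0.090122$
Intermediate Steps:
$p = -3$ ($p = 5 - \left(4 - -4\right) = 5 - \left(4 + 4\right) = 5 - 8 = -3$)
$y{\left(k \right)} = -3$
$C{\left(D,P \right)} = -3$
$\frac{-4388 + 8104}{-41230 + C{\left(-78,24 \right)}} = \frac{-4388 + 8104}{-41230 - 3} = \frac{3716}{-41233} = 3716 \left(- \frac{1}{41233}\right) = - \frac{3716}{41233}$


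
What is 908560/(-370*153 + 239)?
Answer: -908560/56371 ≈ -16.117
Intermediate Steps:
908560/(-370*153 + 239) = 908560/(-56610 + 239) = 908560/(-56371) = 908560*(-1/56371) = -908560/56371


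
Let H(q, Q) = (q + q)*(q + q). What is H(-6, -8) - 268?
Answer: -124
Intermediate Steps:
H(q, Q) = 4*q² (H(q, Q) = (2*q)*(2*q) = 4*q²)
H(-6, -8) - 268 = 4*(-6)² - 268 = 4*36 - 268 = 144 - 268 = -124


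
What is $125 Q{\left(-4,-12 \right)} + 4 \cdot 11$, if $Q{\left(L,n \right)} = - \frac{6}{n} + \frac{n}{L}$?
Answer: $\frac{963}{2} \approx 481.5$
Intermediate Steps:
$125 Q{\left(-4,-12 \right)} + 4 \cdot 11 = 125 \left(- \frac{6}{-12} - \frac{12}{-4}\right) + 4 \cdot 11 = 125 \left(\left(-6\right) \left(- \frac{1}{12}\right) - -3\right) + 44 = 125 \left(\frac{1}{2} + 3\right) + 44 = 125 \cdot \frac{7}{2} + 44 = \frac{875}{2} + 44 = \frac{963}{2}$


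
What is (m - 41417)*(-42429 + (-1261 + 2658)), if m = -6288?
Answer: 1957431560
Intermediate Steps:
(m - 41417)*(-42429 + (-1261 + 2658)) = (-6288 - 41417)*(-42429 + (-1261 + 2658)) = -47705*(-42429 + 1397) = -47705*(-41032) = 1957431560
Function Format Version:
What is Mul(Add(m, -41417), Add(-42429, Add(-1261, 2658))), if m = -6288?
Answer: 1957431560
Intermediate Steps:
Mul(Add(m, -41417), Add(-42429, Add(-1261, 2658))) = Mul(Add(-6288, -41417), Add(-42429, Add(-1261, 2658))) = Mul(-47705, Add(-42429, 1397)) = Mul(-47705, -41032) = 1957431560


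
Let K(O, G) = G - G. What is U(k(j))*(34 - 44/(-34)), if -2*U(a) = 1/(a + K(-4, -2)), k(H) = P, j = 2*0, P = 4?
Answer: -75/17 ≈ -4.4118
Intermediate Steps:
j = 0
K(O, G) = 0
k(H) = 4
U(a) = -1/(2*a) (U(a) = -1/(2*(a + 0)) = -1/(2*a))
U(k(j))*(34 - 44/(-34)) = (-1/2/4)*(34 - 44/(-34)) = (-1/2*1/4)*(34 - 44*(-1/34)) = -(34 + 22/17)/8 = -1/8*600/17 = -75/17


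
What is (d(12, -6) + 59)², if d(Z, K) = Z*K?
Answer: 169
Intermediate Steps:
d(Z, K) = K*Z
(d(12, -6) + 59)² = (-6*12 + 59)² = (-72 + 59)² = (-13)² = 169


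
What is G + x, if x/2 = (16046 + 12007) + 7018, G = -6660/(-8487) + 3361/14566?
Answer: 963466083059/13735738 ≈ 70143.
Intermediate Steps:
G = 13948263/13735738 (G = -6660*(-1/8487) + 3361*(1/14566) = 740/943 + 3361/14566 = 13948263/13735738 ≈ 1.0155)
x = 70142 (x = 2*((16046 + 12007) + 7018) = 2*(28053 + 7018) = 2*35071 = 70142)
G + x = 13948263/13735738 + 70142 = 963466083059/13735738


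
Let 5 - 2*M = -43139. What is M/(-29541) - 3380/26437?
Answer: -670147544/780975417 ≈ -0.85809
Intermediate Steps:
M = 21572 (M = 5/2 - 1/2*(-43139) = 5/2 + 43139/2 = 21572)
M/(-29541) - 3380/26437 = 21572/(-29541) - 3380/26437 = 21572*(-1/29541) - 3380*1/26437 = -21572/29541 - 3380/26437 = -670147544/780975417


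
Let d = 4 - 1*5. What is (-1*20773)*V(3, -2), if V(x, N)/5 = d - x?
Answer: 415460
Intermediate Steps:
d = -1 (d = 4 - 5 = -1)
V(x, N) = -5 - 5*x (V(x, N) = 5*(-1 - x) = -5 - 5*x)
(-1*20773)*V(3, -2) = (-1*20773)*(-5 - 5*3) = -20773*(-5 - 15) = -20773*(-20) = 415460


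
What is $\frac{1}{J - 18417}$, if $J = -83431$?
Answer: $- \frac{1}{101848} \approx -9.8186 \cdot 10^{-6}$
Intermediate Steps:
$\frac{1}{J - 18417} = \frac{1}{-83431 - 18417} = \frac{1}{-101848} = - \frac{1}{101848}$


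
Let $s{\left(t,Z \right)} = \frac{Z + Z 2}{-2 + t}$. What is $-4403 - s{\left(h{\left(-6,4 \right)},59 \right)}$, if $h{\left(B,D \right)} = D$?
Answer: $- \frac{8983}{2} \approx -4491.5$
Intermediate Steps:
$s{\left(t,Z \right)} = \frac{3 Z}{-2 + t}$ ($s{\left(t,Z \right)} = \frac{Z + 2 Z}{-2 + t} = \frac{3 Z}{-2 + t}$)
$-4403 - s{\left(h{\left(-6,4 \right)},59 \right)} = -4403 - 3 \cdot 59 \frac{1}{-2 + 4} = -4403 - 3 \cdot 59 \cdot \frac{1}{2} = -4403 - \frac{177}{2} = - \frac{8983}{2}$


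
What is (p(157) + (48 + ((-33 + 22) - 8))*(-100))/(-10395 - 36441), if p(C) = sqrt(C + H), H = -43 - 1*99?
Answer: 725/11709 - sqrt(15)/46836 ≈ 0.061835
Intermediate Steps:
H = -142 (H = -43 - 99 = -142)
p(C) = sqrt(-142 + C) (p(C) = sqrt(C - 142) = sqrt(-142 + C))
(p(157) + (48 + ((-33 + 22) - 8))*(-100))/(-10395 - 36441) = (sqrt(-142 + 157) + (48 + ((-33 + 22) - 8))*(-100))/(-10395 - 36441) = (sqrt(15) + (48 + (-11 - 8))*(-100))/(-46836) = (sqrt(15) + (48 - 19)*(-100))*(-1/46836) = (sqrt(15) + 29*(-100))*(-1/46836) = (sqrt(15) - 2900)*(-1/46836) = (-2900 + sqrt(15))*(-1/46836) = 725/11709 - sqrt(15)/46836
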